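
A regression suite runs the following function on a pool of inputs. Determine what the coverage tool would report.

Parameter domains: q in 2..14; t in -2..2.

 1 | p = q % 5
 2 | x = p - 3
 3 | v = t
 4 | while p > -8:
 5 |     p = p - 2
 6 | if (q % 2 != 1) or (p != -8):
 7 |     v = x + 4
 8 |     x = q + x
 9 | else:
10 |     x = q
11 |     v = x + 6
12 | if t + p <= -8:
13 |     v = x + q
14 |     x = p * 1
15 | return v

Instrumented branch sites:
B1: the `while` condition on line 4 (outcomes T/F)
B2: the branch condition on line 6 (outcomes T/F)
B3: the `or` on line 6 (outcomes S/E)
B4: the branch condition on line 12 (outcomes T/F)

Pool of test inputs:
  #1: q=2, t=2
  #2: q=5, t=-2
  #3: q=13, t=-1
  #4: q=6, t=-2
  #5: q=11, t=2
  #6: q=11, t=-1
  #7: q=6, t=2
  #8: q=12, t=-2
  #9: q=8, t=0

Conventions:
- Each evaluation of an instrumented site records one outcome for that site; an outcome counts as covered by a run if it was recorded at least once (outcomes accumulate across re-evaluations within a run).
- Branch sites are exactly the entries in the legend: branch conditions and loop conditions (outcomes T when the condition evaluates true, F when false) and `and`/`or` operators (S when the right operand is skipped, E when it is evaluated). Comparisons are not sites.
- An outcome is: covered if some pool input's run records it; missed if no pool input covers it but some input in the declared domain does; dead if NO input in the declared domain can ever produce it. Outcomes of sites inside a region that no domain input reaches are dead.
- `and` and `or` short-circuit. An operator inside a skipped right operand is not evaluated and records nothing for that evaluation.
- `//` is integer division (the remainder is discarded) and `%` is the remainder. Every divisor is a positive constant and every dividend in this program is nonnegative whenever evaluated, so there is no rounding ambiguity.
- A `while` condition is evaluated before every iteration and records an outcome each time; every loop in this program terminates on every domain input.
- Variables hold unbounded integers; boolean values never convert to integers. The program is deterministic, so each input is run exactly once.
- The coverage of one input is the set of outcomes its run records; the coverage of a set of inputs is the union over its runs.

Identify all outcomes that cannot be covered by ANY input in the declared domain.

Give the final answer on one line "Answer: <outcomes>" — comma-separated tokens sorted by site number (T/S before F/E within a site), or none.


checking every outcome against all 65 domain inputs:
  reachable outcomes have witnesses, e.g. B1=T (e.g. q=2, t=-2), B1=F (e.g. q=2, t=-2), B2=T (e.g. q=2, t=-2), B2=F (e.g. q=5, t=-2)
Answer: none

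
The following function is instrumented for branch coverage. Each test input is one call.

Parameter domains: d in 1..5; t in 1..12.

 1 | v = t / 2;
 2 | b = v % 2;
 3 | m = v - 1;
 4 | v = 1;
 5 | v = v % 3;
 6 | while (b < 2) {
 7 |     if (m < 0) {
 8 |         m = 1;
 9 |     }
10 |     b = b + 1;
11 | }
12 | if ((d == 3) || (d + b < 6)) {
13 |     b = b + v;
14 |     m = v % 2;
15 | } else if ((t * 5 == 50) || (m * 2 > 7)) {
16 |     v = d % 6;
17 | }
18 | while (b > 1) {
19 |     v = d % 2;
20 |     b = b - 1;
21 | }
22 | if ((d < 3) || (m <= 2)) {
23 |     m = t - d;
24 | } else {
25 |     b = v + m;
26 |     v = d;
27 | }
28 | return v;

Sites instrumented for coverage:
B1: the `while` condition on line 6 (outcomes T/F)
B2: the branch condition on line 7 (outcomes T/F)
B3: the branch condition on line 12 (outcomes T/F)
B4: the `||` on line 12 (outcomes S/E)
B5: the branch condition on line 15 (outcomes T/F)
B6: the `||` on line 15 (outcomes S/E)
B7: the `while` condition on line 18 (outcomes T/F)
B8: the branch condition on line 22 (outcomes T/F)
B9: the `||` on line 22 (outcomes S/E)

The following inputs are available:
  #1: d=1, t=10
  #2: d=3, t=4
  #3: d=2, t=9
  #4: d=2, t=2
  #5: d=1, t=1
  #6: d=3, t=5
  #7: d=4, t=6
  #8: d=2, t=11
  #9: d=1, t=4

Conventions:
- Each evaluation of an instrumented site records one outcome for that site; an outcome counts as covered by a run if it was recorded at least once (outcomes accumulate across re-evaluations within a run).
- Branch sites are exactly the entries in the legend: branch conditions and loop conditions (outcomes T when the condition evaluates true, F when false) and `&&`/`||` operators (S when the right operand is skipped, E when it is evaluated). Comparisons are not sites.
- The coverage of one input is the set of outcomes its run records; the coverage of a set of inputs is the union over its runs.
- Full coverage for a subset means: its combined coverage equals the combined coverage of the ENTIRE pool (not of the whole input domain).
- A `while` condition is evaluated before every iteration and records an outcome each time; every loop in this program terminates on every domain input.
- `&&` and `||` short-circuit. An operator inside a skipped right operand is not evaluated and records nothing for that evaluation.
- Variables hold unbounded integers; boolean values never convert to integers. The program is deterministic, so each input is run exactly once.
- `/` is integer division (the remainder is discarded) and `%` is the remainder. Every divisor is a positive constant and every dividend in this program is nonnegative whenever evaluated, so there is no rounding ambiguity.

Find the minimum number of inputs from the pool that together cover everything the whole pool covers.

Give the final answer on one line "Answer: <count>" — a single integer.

input #1, d=1, t=10: events B1->T, B2->F, B1->F, B4->E, B3->T, B7->T, B7->T, B7->F, B9->S, B8->T; outcomes B1=T, B1=F, B2=F, B3=T, B4=E, B7=T, B7=F, B8=T, B9=S
input #2, d=3, t=4: events B1->T, B2->F, B1->T, B2->F, B1->F, B4->S, B3->T, B7->T, B7->T, B7->F, B9->E, B8->T; outcomes B1=T, B1=F, B2=F, B3=T, B4=S, B7=T, B7=F, B8=T, B9=E
input #3, d=2, t=9: events B1->T, B2->F, B1->T, B2->F, B1->F, B4->E, B3->T, B7->T, B7->T, B7->F, B9->S, B8->T; outcomes B1=T, B1=F, B2=F, B3=T, B4=E, B7=T, B7=F, B8=T, B9=S
input #4, d=2, t=2: events B1->T, B2->F, B1->F, B4->E, B3->T, B7->T, B7->T, B7->F, B9->S, B8->T; outcomes B1=T, B1=F, B2=F, B3=T, B4=E, B7=T, B7=F, B8=T, B9=S
input #5, d=1, t=1: events B1->T, B2->T, B1->T, B2->F, B1->F, B4->E, B3->T, B7->T, B7->T, B7->F, B9->S, B8->T; outcomes B1=T, B1=F, B2=T, B2=F, B3=T, B4=E, B7=T, B7=F, B8=T, B9=S
input #6, d=3, t=5: events B1->T, B2->F, B1->T, B2->F, B1->F, B4->S, B3->T, B7->T, B7->T, B7->F, B9->E, B8->T; outcomes B1=T, B1=F, B2=F, B3=T, B4=S, B7=T, B7=F, B8=T, B9=E
input #7, d=4, t=6: events B1->T, B2->F, B1->F, B4->E, B3->F, B6->E, B5->F, B7->T, B7->F, B9->E, B8->T; outcomes B1=T, B1=F, B2=F, B3=F, B4=E, B5=F, B6=E, B7=T, B7=F, B8=T, B9=E
input #8, d=2, t=11: events B1->T, B2->F, B1->F, B4->E, B3->T, B7->T, B7->T, B7->F, B9->S, B8->T; outcomes B1=T, B1=F, B2=F, B3=T, B4=E, B7=T, B7=F, B8=T, B9=S
input #9, d=1, t=4: events B1->T, B2->F, B1->T, B2->F, B1->F, B4->E, B3->T, B7->T, B7->T, B7->F, B9->S, B8->T; outcomes B1=T, B1=F, B2=F, B3=T, B4=E, B7=T, B7=F, B8=T, B9=S
together the pool reaches 15 outcomes: B1=T, B1=F, B2=T, B2=F, B3=T, B3=F, B4=S, B4=E, B5=F, B6=E, B7=T, B7=F, B8=T, B9=S, B9=E
no size-1 subset reaches all 15 outcomes (best union: 11/15)
no size-2 subset reaches all 15 outcomes (best union: 14/15)
the canonical winner is {2, 5, 7}: size 3, full 15-outcome coverage, earliest index list among size-3 covers

Answer: 3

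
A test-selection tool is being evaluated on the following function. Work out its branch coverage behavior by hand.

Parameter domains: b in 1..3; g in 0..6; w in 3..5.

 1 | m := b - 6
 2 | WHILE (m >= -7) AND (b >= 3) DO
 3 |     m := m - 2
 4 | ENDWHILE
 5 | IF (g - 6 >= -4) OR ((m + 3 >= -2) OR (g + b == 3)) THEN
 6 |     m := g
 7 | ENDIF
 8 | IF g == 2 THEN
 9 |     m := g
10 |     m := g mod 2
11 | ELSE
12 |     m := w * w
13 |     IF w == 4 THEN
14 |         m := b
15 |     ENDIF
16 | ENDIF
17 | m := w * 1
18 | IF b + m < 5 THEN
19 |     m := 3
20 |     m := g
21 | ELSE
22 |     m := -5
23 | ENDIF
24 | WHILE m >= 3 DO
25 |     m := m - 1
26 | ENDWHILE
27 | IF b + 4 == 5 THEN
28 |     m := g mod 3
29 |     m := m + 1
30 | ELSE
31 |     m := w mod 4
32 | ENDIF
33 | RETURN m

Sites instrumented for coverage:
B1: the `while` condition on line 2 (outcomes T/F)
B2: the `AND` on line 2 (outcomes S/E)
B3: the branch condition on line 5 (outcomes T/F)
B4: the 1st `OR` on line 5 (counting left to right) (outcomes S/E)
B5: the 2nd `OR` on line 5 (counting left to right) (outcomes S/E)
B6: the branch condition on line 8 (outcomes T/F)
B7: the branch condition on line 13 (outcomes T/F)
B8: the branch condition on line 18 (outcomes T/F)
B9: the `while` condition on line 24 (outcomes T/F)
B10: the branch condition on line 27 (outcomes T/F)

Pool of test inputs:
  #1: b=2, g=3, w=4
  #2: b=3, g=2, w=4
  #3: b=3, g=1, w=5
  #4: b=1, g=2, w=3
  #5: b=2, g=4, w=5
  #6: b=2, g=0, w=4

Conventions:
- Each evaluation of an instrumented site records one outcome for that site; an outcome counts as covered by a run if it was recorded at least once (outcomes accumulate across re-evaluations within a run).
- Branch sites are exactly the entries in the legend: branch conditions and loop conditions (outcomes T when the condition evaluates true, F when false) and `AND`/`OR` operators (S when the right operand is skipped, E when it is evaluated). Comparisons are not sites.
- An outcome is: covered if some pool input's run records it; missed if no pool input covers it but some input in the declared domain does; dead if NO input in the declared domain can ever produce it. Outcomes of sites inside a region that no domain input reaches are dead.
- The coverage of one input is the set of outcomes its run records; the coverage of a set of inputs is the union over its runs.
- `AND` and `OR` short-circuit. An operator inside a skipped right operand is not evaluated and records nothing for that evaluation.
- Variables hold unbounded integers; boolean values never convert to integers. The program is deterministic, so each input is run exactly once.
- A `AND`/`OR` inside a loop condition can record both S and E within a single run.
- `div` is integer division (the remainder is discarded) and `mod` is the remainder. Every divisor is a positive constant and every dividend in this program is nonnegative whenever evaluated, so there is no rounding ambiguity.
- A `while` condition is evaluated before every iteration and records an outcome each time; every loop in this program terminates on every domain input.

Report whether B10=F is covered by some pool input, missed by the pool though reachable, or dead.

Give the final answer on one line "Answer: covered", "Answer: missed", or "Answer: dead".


B10=F is recorded by pool input(s) 1, 2, 3, 5, 6 -> covered
Answer: covered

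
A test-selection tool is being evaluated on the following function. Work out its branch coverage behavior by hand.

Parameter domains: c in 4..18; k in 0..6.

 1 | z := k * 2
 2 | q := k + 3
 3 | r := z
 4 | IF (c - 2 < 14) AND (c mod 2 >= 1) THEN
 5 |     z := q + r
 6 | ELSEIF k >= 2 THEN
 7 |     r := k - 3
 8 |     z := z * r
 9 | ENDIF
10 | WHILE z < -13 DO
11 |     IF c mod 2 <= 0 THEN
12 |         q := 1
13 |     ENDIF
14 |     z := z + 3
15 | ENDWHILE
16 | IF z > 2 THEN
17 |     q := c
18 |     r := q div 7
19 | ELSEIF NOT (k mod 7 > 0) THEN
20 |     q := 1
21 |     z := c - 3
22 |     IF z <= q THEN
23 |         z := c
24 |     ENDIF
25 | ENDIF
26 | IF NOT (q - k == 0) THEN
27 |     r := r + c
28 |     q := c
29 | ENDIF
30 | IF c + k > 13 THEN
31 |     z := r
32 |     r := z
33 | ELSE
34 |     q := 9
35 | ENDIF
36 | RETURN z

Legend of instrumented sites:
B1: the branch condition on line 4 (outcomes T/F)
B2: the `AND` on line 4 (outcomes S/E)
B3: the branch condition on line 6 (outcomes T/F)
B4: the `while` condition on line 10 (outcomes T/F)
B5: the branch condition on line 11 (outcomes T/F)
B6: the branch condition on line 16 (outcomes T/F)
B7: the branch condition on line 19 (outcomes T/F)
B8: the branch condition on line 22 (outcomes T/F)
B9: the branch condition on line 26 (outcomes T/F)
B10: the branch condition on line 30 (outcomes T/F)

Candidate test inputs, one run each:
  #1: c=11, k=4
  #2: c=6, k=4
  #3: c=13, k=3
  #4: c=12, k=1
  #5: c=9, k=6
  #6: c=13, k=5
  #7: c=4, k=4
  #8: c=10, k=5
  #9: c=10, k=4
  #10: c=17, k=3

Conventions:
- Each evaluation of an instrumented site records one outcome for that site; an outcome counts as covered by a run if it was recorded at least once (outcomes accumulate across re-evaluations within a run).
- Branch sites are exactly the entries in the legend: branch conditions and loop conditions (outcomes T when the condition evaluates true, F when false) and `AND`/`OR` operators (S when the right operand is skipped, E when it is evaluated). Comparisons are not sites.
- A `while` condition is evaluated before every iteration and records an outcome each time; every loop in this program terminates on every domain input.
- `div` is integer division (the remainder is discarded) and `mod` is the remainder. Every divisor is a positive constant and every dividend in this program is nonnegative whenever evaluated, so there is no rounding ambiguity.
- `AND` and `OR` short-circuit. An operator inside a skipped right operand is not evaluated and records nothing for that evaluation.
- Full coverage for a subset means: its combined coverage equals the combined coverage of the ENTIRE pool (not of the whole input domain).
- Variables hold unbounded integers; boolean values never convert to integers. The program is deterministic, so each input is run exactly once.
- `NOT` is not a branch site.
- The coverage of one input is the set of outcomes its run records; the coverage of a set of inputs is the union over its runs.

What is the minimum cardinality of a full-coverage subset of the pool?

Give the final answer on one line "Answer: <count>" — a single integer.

test 1 (c=11, k=4) fires B2->E, B1->T, B4->F, B6->T, B9->T, B10->T; hits B1=T, B2=E, B4=F, B6=T, B9=T, B10=T
test 2 (c=6, k=4) fires B2->E, B1->F, B3->T, B4->F, B6->T, B9->T, B10->F; hits B1=F, B2=E, B3=T, B4=F, B6=T, B9=T, B10=F
test 3 (c=13, k=3) fires B2->E, B1->T, B4->F, B6->T, B9->T, B10->T; hits B1=T, B2=E, B4=F, B6=T, B9=T, B10=T
test 4 (c=12, k=1) fires B2->E, B1->F, B3->F, B4->F, B6->F, B7->F, B9->T, B10->F; hits B1=F, B2=E, B3=F, B4=F, B6=F, B7=F, B9=T, B10=F
test 5 (c=9, k=6) fires B2->E, B1->T, B4->F, B6->T, B9->T, B10->T; hits B1=T, B2=E, B4=F, B6=T, B9=T, B10=T
test 6 (c=13, k=5) fires B2->E, B1->T, B4->F, B6->T, B9->T, B10->T; hits B1=T, B2=E, B4=F, B6=T, B9=T, B10=T
test 7 (c=4, k=4) fires B2->E, B1->F, B3->T, B4->F, B6->T, B9->F, B10->F; hits B1=F, B2=E, B3=T, B4=F, B6=T, B9=F, B10=F
test 8 (c=10, k=5) fires B2->E, B1->F, B3->T, B4->F, B6->T, B9->T, B10->T; hits B1=F, B2=E, B3=T, B4=F, B6=T, B9=T, B10=T
test 9 (c=10, k=4) fires B2->E, B1->F, B3->T, B4->F, B6->T, B9->T, B10->T; hits B1=F, B2=E, B3=T, B4=F, B6=T, B9=T, B10=T
test 10 (c=17, k=3) fires B2->S, B1->F, B3->T, B4->F, B6->F, B7->F, B9->T, B10->T; hits B1=F, B2=S, B3=T, B4=F, B6=F, B7=F, B9=T, B10=T
together the pool reaches 14 outcomes: B1=T, B1=F, B2=S, B2=E, B3=T, B3=F, B4=F, B6=T, B6=F, B7=F, B9=T, B9=F, B10=T, B10=F
size 1 is not enough: best union over all size-1 subsets is 8/14
size 2 is not enough: best union over all size-2 subsets is 12/14
size 3 is not enough: best union over all size-3 subsets is 13/14
the canonical winner is {1, 4, 7, 10}: size 4, full 14-outcome coverage, earliest index list among size-4 covers

Answer: 4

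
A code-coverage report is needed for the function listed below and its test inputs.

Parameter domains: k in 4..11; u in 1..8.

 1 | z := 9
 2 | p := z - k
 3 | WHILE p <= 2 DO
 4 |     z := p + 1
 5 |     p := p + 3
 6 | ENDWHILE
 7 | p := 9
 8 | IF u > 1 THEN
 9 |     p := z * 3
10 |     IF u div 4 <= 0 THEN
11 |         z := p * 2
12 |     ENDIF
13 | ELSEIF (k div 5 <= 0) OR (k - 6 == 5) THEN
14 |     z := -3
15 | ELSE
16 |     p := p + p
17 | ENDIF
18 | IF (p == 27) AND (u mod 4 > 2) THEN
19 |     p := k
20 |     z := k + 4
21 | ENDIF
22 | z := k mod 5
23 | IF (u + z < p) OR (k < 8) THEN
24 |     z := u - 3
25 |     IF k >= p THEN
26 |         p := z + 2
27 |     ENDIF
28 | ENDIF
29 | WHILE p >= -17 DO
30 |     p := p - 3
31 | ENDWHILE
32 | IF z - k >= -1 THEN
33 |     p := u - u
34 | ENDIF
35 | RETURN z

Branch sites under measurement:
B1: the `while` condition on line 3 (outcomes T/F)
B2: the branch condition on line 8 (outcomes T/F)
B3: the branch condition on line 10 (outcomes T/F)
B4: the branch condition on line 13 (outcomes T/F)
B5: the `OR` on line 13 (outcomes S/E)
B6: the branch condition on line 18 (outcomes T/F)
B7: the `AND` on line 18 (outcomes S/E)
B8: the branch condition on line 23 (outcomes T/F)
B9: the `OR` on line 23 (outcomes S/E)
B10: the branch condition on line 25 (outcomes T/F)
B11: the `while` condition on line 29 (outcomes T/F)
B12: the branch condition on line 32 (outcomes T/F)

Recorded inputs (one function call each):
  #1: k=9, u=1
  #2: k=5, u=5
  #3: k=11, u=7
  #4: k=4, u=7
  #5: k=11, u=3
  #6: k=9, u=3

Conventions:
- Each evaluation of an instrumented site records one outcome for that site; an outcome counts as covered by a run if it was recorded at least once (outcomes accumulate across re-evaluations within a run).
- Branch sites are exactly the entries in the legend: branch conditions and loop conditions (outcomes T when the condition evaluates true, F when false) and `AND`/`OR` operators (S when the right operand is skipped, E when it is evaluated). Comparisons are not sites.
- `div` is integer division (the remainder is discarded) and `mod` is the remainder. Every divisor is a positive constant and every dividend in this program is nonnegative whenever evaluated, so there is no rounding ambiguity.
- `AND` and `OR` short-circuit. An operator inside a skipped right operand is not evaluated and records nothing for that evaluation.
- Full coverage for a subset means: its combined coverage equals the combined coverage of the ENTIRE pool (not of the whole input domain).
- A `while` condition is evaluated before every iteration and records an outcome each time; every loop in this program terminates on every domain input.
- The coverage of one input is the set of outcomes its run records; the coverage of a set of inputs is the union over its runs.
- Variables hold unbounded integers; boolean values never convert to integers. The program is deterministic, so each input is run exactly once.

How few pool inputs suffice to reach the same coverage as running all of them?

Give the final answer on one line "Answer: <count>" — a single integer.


#1 (k=9, u=1) -> covered: B1=T, B1=F, B2=F, B4=F, B5=E, B6=F, B7=S, B8=T, B9=S, B10=F, B11=T, B11=F, B12=F
#2 (k=5, u=5) -> covered: B1=F, B2=T, B3=F, B6=F, B7=E, B8=T, B9=S, B10=F, B11=T, B11=F, B12=F
#3 (k=11, u=7) -> covered: B1=T, B1=F, B2=T, B3=F, B6=F, B7=S, B8=F, B9=E, B11=T, B11=F, B12=F
#4 (k=4, u=7) -> covered: B1=F, B2=T, B3=F, B6=T, B7=E, B8=T, B9=E, B10=T, B11=T, B11=F, B12=T
#5 (k=11, u=3) -> covered: B1=T, B1=F, B2=T, B3=T, B6=F, B7=S, B8=T, B9=S, B10=T, B11=T, B11=F, B12=F
#6 (k=9, u=3) -> covered: B1=T, B1=F, B2=T, B3=T, B6=F, B7=S, B8=F, B9=E, B11=T, B11=F, B12=F
together the pool reaches 22 outcomes: B1=T, B1=F, B2=T, B2=F, B3=T, B3=F, B4=F, B5=E, B6=T, B6=F, B7=S, B7=E, B8=T, B8=F, B9=S, B9=E, B10=T, B10=F, B11=T, B11=F, B12=T, B12=F
checked all size-1 subsets: none covers 22 outcomes (max 13/22)
checked all size-2 subsets: none covers 22 outcomes (max 20/22)
inputs {1, 4, 6} (size 3) cover everything; no size-3 subset with a lexicographically smaller index list covers all 22
Answer: 3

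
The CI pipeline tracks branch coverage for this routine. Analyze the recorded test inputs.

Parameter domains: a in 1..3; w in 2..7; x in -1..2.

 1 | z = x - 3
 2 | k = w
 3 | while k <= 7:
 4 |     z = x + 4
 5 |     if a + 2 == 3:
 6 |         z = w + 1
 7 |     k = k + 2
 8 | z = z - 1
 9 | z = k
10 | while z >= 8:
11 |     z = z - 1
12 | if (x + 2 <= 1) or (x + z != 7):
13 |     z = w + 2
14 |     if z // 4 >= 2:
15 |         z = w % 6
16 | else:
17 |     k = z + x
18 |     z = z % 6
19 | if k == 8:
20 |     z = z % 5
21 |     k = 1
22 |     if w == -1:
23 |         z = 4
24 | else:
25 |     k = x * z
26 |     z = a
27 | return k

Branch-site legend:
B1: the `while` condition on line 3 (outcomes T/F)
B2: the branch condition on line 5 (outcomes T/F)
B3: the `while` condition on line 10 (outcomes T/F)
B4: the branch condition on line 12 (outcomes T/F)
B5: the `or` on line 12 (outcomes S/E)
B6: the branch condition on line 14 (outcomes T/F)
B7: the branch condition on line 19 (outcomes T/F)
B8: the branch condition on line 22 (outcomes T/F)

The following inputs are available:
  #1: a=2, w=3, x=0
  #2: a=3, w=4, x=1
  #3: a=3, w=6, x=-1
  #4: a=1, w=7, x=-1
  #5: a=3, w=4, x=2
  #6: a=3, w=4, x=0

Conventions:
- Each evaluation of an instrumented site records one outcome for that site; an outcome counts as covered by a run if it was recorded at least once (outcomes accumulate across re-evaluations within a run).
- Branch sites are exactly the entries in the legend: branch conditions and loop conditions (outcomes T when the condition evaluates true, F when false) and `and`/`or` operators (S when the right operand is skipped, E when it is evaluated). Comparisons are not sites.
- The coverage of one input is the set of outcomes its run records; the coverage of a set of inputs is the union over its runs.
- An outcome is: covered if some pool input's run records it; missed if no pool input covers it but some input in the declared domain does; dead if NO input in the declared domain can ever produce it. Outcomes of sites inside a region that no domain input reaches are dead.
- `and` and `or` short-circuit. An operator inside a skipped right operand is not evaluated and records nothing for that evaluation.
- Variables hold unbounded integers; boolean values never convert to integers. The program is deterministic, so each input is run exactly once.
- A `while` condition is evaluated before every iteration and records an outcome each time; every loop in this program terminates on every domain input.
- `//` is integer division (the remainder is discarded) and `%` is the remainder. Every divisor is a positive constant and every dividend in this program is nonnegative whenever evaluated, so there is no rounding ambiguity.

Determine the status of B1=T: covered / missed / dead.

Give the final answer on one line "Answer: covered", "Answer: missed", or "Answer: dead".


B1=T is recorded by pool input(s) 1, 2, 3, 4, 5, 6 -> covered
Answer: covered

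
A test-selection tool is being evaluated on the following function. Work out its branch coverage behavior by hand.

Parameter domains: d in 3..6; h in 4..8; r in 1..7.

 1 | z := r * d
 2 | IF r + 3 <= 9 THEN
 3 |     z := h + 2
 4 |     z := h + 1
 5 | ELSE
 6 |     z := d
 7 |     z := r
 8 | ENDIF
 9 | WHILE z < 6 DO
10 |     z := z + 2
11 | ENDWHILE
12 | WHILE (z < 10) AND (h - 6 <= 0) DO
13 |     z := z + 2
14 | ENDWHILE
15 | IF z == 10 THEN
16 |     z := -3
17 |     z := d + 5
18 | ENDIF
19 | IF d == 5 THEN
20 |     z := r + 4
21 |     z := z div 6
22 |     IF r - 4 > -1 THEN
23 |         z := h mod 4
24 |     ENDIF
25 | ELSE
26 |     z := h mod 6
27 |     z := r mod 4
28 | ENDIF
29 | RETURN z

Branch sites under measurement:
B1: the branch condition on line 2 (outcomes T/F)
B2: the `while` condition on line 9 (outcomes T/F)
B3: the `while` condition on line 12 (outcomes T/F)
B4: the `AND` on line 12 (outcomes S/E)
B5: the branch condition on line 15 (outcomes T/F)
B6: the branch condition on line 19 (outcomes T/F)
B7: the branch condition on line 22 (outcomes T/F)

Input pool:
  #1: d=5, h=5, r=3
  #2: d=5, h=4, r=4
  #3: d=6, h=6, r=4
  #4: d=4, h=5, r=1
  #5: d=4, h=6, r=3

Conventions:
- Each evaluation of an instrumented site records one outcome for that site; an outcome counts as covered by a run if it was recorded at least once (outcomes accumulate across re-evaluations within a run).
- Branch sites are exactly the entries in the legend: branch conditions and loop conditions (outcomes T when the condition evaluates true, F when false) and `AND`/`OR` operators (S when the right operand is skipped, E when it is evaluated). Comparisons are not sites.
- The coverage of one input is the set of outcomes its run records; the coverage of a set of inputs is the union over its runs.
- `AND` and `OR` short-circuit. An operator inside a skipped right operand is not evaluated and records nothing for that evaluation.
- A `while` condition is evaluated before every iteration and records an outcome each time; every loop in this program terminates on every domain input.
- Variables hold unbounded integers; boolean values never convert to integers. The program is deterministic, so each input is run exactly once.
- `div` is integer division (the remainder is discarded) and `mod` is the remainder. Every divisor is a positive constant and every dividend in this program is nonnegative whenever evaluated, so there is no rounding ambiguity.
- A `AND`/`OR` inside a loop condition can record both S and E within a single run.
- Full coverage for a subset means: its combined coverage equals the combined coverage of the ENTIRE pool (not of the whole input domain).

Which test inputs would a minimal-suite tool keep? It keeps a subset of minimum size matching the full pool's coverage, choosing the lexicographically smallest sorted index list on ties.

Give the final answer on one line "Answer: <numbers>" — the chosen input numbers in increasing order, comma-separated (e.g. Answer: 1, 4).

input #1, d=5, h=5, r=3: events B1->T, B2->F, B4->E, B3->T, B4->E, B3->T, B4->S, B3->F, B5->T, B6->T, B7->F; outcomes B1=T, B2=F, B3=T, B3=F, B4=S, B4=E, B5=T, B6=T, B7=F
input #2, d=5, h=4, r=4: events B1->T, B2->T, B2->F, B4->E, B3->T, B4->E, B3->T, B4->S, B3->F, B5->F, B6->T, B7->T; outcomes B1=T, B2=T, B2=F, B3=T, B3=F, B4=S, B4=E, B5=F, B6=T, B7=T
input #3, d=6, h=6, r=4: events B1->T, B2->F, B4->E, B3->T, B4->E, B3->T, B4->S, B3->F, B5->F, B6->F; outcomes B1=T, B2=F, B3=T, B3=F, B4=S, B4=E, B5=F, B6=F
input #4, d=4, h=5, r=1: events B1->T, B2->F, B4->E, B3->T, B4->E, B3->T, B4->S, B3->F, B5->T, B6->F; outcomes B1=T, B2=F, B3=T, B3=F, B4=S, B4=E, B5=T, B6=F
input #5, d=4, h=6, r=3: events B1->T, B2->F, B4->E, B3->T, B4->E, B3->T, B4->S, B3->F, B5->F, B6->F; outcomes B1=T, B2=F, B3=T, B3=F, B4=S, B4=E, B5=F, B6=F
pool-wide coverage (13 outcomes): B1=T, B2=T, B2=F, B3=T, B3=F, B4=S, B4=E, B5=T, B5=F, B6=T, B6=F, B7=T, B7=F
checked all size-1 subsets: none covers 13 outcomes (max 10/13)
checked all size-2 subsets: none covers 13 outcomes (max 12/13)
at size 3, {1, 2, 3} reaches all 13 outcomes; every lexicographically earlier size-3 subset fails

Answer: 1, 2, 3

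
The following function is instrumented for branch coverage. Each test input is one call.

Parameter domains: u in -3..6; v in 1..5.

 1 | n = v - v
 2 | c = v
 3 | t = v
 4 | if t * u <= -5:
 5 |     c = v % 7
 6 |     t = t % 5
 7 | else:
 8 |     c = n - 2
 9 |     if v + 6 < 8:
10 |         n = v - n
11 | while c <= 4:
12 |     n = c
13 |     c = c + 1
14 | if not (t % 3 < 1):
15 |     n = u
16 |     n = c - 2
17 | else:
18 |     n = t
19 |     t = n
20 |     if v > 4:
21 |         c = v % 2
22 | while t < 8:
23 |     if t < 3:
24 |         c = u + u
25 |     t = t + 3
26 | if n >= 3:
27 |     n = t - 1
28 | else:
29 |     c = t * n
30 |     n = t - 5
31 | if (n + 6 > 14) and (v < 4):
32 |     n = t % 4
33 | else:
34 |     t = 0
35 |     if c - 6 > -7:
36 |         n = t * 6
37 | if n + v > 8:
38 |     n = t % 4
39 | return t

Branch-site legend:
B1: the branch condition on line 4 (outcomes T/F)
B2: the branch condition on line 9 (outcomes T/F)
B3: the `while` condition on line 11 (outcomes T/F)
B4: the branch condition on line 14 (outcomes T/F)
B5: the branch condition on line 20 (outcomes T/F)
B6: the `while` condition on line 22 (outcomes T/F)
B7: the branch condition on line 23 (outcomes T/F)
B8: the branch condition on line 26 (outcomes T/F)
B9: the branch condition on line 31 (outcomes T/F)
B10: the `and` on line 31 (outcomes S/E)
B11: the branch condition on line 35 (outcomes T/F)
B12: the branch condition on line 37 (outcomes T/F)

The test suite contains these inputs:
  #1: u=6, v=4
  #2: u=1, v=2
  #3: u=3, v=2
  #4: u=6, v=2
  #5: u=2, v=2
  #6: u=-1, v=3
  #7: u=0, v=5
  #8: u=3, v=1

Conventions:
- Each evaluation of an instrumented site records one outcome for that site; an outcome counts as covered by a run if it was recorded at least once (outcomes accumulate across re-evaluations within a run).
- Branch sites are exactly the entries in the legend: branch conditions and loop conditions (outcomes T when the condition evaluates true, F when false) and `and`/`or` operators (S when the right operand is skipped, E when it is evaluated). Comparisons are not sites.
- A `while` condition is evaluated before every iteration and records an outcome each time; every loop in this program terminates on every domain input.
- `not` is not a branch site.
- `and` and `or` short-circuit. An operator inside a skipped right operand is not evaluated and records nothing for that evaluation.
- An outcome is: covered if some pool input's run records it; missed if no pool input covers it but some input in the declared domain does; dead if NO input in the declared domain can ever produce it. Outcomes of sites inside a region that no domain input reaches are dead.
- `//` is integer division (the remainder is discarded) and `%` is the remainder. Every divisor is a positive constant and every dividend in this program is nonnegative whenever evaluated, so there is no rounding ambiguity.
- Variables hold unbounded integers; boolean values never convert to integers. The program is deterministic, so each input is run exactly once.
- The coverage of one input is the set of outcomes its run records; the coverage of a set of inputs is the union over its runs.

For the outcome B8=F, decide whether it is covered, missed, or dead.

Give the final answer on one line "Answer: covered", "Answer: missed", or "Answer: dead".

no pool input records B8=F
but domain input (u=-3, v=5) does record it -> reachable, so missed

Answer: missed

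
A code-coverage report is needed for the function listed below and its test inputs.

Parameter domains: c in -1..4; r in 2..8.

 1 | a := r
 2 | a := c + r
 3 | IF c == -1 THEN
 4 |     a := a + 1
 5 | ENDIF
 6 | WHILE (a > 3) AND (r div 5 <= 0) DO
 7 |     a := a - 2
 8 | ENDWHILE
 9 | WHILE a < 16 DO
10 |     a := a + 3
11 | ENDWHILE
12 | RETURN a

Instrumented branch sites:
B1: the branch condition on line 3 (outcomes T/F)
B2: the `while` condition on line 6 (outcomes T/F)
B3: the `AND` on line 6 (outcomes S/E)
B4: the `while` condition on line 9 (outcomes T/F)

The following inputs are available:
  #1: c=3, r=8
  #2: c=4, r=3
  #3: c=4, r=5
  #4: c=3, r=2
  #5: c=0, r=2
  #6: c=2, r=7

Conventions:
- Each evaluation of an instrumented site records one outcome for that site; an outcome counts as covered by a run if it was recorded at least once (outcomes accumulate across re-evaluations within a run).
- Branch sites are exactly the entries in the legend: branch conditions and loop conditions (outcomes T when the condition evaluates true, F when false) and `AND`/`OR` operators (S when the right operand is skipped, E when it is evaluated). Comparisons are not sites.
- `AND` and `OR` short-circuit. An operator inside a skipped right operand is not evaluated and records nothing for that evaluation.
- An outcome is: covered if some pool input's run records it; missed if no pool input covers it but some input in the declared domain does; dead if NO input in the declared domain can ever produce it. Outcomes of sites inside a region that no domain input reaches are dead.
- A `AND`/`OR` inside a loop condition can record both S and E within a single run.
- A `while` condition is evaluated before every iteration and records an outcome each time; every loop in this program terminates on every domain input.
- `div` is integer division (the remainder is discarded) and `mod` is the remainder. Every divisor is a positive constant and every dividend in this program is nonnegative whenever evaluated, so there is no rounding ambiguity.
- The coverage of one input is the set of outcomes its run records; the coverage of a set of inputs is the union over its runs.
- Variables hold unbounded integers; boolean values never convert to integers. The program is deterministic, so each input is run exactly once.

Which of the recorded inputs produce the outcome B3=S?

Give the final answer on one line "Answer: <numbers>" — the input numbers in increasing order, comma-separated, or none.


input #1 (c=3, r=8): does not record B3=S
input #2 (c=4, r=3): records B3=S
input #3 (c=4, r=5): does not record B3=S
input #4 (c=3, r=2): records B3=S
input #5 (c=0, r=2): records B3=S
input #6 (c=2, r=7): does not record B3=S
Answer: 2, 4, 5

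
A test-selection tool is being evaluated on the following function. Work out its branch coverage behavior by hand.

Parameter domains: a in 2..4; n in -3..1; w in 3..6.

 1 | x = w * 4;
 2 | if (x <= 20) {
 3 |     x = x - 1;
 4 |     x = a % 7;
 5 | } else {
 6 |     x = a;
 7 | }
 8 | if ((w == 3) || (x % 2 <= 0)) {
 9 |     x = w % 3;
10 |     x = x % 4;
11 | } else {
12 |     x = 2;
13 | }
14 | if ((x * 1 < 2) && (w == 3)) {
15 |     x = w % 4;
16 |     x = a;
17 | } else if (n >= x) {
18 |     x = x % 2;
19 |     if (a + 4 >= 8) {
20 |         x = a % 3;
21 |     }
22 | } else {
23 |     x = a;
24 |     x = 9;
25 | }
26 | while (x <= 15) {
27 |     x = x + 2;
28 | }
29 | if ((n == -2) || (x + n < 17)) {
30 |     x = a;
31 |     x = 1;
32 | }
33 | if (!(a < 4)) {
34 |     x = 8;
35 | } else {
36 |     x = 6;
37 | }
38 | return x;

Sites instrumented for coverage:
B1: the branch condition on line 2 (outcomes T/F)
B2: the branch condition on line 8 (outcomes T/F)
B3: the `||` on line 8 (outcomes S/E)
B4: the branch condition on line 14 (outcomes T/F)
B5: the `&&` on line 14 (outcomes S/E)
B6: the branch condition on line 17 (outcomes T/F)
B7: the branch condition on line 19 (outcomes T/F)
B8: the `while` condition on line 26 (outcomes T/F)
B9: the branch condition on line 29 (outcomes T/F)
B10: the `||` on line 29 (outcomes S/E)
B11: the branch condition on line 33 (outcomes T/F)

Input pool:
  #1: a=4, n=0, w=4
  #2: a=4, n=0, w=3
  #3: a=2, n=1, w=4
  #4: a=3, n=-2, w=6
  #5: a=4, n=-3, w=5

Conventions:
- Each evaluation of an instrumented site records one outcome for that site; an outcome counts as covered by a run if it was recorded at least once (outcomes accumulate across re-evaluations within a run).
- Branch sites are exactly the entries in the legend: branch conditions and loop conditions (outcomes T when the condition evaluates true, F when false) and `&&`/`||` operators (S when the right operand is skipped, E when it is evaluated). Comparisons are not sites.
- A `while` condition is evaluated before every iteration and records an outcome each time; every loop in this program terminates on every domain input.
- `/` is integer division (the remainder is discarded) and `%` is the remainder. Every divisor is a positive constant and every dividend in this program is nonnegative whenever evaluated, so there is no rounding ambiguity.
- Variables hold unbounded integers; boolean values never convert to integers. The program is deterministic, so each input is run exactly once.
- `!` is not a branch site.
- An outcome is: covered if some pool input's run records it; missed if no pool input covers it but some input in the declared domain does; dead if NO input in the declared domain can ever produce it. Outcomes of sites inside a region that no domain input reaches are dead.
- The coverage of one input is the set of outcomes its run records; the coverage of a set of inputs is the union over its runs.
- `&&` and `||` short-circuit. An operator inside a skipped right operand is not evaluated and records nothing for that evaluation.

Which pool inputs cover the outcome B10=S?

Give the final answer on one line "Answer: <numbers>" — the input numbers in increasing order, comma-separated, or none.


input #1 (a=4, n=0, w=4): never hits B10=S
input #2 (a=4, n=0, w=3): never hits B10=S
input #3 (a=2, n=1, w=4): never hits B10=S
input #4 (a=3, n=-2, w=6): hits B10=S
input #5 (a=4, n=-3, w=5): never hits B10=S
Answer: 4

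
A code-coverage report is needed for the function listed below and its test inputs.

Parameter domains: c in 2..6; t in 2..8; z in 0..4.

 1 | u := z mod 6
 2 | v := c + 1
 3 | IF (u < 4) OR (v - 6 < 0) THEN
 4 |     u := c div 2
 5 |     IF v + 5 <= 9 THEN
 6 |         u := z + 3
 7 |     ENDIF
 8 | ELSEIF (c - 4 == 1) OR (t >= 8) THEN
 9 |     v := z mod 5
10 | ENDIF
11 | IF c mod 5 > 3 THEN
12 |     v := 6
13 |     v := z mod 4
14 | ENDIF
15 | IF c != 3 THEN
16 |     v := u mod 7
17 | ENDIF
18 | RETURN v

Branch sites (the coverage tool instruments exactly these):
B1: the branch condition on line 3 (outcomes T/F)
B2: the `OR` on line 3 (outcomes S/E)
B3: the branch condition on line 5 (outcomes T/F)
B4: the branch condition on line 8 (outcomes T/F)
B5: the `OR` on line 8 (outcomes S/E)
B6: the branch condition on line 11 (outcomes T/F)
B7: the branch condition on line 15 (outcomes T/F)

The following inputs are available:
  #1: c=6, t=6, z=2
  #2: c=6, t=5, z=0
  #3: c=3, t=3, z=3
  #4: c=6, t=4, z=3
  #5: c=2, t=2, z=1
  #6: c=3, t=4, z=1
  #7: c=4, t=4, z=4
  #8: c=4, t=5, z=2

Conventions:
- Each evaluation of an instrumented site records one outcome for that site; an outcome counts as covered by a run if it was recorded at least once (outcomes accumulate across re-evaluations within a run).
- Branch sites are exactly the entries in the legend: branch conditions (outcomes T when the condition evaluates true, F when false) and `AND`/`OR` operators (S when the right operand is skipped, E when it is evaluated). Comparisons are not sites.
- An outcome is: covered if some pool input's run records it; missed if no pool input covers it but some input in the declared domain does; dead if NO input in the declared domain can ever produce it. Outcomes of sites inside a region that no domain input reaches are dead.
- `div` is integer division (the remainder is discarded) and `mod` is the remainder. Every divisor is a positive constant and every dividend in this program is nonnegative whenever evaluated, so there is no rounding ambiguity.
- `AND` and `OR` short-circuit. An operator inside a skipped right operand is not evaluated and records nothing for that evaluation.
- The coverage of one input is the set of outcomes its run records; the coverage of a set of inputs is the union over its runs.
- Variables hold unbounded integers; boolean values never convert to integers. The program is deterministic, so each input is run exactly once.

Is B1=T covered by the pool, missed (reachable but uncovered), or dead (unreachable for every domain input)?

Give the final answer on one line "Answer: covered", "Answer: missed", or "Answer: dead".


B1=T is recorded by pool input(s) 1, 2, 3, 4, 5, 6, 7, 8 -> covered
Answer: covered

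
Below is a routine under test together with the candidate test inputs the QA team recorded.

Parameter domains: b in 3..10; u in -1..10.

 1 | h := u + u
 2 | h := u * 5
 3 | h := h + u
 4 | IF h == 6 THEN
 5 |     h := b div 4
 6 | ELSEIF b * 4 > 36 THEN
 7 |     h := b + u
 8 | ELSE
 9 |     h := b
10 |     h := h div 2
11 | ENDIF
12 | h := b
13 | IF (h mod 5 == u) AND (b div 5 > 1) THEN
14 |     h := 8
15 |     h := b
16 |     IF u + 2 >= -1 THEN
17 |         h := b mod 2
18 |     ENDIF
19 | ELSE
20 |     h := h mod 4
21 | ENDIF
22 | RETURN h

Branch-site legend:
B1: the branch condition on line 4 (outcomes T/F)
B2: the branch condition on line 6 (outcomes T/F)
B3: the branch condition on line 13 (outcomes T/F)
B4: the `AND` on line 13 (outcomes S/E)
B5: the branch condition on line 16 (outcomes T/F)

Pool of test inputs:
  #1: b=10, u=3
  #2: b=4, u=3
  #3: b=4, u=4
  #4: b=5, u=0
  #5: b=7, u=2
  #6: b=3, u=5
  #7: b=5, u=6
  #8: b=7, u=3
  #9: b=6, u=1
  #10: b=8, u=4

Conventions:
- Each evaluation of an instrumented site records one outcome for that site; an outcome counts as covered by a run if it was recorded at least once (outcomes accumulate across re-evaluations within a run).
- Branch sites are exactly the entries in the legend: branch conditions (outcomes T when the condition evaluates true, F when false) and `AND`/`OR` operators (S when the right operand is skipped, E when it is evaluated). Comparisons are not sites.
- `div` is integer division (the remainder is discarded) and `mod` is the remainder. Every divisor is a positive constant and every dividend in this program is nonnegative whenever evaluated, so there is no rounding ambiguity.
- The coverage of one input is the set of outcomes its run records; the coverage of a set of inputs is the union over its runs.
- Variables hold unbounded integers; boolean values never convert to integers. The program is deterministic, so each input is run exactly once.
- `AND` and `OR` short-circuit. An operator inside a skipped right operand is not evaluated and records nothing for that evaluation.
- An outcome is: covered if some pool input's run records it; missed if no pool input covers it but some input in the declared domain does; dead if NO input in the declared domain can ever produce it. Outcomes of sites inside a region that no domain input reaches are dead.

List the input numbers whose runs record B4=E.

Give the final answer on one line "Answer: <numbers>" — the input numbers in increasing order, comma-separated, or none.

input #1 (b=10, u=3): does not record B4=E
input #2 (b=4, u=3): does not record B4=E
input #3 (b=4, u=4): records B4=E
input #4 (b=5, u=0): records B4=E
input #5 (b=7, u=2): records B4=E
input #6 (b=3, u=5): does not record B4=E
input #7 (b=5, u=6): does not record B4=E
input #8 (b=7, u=3): does not record B4=E
input #9 (b=6, u=1): records B4=E
input #10 (b=8, u=4): does not record B4=E

Answer: 3, 4, 5, 9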